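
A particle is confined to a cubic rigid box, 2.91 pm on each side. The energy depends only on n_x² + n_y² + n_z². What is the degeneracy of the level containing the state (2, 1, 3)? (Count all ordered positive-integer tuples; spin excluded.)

degeneracy = 6

The level has n_x² + n_y² + n_z² = 14. The ordered positive-integer solutions are (1, 2, 3), (1, 3, 2), (2, 1, 3), (2, 3, 1), (3, 1, 2), (3, 2, 1).
That gives 6 states.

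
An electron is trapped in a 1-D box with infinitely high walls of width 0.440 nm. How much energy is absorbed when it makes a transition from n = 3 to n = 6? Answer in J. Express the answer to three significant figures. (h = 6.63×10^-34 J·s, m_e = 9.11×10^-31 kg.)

E_1 = h²/(8m_eL²) = 3.115×10^-19 J.
|ΔE| = |3² − 6²|·E_1 = 27·3.115×10^-19 J = 8.41×10^-18 J.

|ΔE| = 8.41×10^-18 J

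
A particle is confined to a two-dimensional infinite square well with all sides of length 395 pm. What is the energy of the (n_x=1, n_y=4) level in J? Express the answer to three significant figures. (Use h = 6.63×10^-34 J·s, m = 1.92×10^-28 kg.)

For a 2D rectangular well E = (h²/8m)·Σ n_i²/L_i² = (6.63×10^-34)²/(8·1.92×10^-28) · [1²/(395 pm)² + 4²/(395 pm)²].
Evaluating gives E = 3.12×10^-20 J.

E = 3.12×10^-20 J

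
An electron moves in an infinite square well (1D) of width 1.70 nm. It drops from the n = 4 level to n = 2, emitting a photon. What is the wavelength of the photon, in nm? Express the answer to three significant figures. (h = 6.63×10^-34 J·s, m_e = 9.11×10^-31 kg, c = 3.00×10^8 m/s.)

E_1 = h²/(8m_eL²) = 2.087×10^-20 J, so ΔE = (4² − 2²)E_1 = 2.504×10^-19 J.
λ = hc/ΔE = (6.63×10^-34·3.00×10^8)/2.504×10^-19 = 7.94×10^-7 m = 794 nm.

λ = 794 nm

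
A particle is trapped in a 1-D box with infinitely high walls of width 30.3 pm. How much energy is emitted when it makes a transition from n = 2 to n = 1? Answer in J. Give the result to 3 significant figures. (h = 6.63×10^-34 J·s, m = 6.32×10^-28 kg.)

E_1 = h²/(8mL²) = 9.470×10^-20 J.
|ΔE| = |2² − 1²|·E_1 = 3·9.470×10^-20 J = 2.84×10^-19 J.

|ΔE| = 2.84×10^-19 J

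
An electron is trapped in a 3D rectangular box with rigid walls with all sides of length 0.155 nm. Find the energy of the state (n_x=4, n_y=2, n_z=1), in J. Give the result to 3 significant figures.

E = 5.27×10^-17 J

For a 3D rectangular well E = (h²/8m_e)·Σ n_i²/L_i² = (6.626×10^-34)²/(8·9.109×10^-31) · [4²/(0.155 nm)² + 2²/(0.155 nm)² + 1²/(0.155 nm)²].
Evaluating gives E = 5.27×10^-17 J.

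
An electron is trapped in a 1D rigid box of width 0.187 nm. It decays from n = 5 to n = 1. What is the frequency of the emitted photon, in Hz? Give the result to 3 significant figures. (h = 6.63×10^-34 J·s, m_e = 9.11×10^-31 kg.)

E_1 = h²/(8m_eL²) = 1.725×10^-18 J and ΔE = (5² − 1²)E_1 = 4.140×10^-17 J.
f = ΔE/h = 4.140×10^-17/6.63×10^-34 = 6.24×10^16 Hz.

f = 6.24×10^16 Hz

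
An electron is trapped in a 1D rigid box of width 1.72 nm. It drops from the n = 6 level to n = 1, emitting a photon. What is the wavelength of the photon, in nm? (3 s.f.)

λ = 279 nm

E_1 = h²/(8m_eL²) = 2.037×10^-20 J, so ΔE = (6² − 1²)E_1 = 7.130×10^-19 J.
λ = hc/ΔE = (6.626×10^-34·2.998×10^8)/7.130×10^-19 = 2.79×10^-7 m = 279 nm.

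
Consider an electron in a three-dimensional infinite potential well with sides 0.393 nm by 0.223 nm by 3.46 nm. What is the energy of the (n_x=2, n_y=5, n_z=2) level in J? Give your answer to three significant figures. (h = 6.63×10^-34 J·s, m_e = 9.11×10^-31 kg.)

For a 3D rectangular well E = (h²/8m_e)·Σ n_i²/L_i² = (6.63×10^-34)²/(8·9.11×10^-31) · [2²/(0.393 nm)² + 5²/(0.223 nm)² + 2²/(3.46 nm)²].
Evaluating gives E = 3.19×10^-17 J.

E = 3.19×10^-17 J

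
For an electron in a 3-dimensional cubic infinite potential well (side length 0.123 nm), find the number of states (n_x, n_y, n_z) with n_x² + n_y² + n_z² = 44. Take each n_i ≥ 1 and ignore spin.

degeneracy = 3

The level has n_x² + n_y² + n_z² = 44. The ordered positive-integer solutions are (2, 2, 6), (2, 6, 2), (6, 2, 2).
That gives 3 states.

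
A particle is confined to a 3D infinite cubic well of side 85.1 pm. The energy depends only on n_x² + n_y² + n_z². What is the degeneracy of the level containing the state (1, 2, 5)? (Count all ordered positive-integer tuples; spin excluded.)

The level has n_x² + n_y² + n_z² = 30. The ordered positive-integer solutions are (1, 2, 5), (1, 5, 2), (2, 1, 5), (2, 5, 1), (5, 1, 2), (5, 2, 1).
That gives 6 states.

degeneracy = 6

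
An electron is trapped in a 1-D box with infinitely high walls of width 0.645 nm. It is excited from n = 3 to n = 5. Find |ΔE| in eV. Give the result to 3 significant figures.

|ΔE| = 14.5 eV

E_1 = h²/(8m_eL²) = 1.448×10^-19 J.
|ΔE| = |3² − 5²|·E_1 = 16·1.448×10^-19 J = 2.317×10^-18 J = 14.5 eV.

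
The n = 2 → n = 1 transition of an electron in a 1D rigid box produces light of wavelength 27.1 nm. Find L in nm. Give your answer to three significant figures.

L = 0.157 nm

The photon carries ΔE = hc/λ = 6.626×10^-34·2.998×10^8/2.71×10^-8 m = 7.330×10^-18 J.
Since ΔE = (2² − 1²)E_1, E_1 = 2.443×10^-18 J, and L = h/√(8m_eE_1) = 1.57×10^-10 m = 0.157 nm.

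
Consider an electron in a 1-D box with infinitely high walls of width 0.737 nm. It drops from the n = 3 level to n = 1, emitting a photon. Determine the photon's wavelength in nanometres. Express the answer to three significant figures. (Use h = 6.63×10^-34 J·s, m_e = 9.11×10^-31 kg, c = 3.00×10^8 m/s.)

λ = 224 nm

E_1 = h²/(8m_eL²) = 1.110×10^-19 J, so ΔE = (3² − 1²)E_1 = 8.880×10^-19 J.
λ = hc/ΔE = (6.63×10^-34·3.00×10^8)/8.880×10^-19 = 2.24×10^-7 m = 224 nm.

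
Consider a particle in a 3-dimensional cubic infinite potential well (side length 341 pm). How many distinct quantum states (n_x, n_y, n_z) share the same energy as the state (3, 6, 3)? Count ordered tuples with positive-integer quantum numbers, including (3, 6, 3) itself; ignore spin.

degeneracy = 12

The level has n_x² + n_y² + n_z² = 54. The ordered positive-integer solutions are (1, 2, 7), (1, 7, 2), (2, 1, 7), (2, 5, 5), (2, 7, 1), (3, 3, 6), (3, 6, 3), (5, 2, 5), (5, 5, 2), (6, 3, 3), (7, 1, 2), (7, 2, 1).
That gives 12 states.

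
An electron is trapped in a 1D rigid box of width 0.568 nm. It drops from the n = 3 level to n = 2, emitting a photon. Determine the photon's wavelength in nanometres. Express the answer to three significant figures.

E_1 = h²/(8m_eL²) = 1.867×10^-19 J, so ΔE = (3² − 2²)E_1 = 9.335×10^-19 J.
λ = hc/ΔE = (6.626×10^-34·2.998×10^8)/9.335×10^-19 = 2.13×10^-7 m = 213 nm.

λ = 213 nm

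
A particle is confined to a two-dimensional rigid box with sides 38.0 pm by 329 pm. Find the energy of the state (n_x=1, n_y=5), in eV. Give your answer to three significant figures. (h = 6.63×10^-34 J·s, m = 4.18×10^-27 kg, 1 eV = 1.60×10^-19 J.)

E = 0.0759 eV

For a 2D rectangular well E = (h²/8m)·Σ n_i²/L_i² = (6.63×10^-34)²/(8·4.18×10^-27) · [1²/(38.0 pm)² + 5²/(329 pm)²].
Evaluating gives E = 1.214×10^-20 J = 0.0759 eV.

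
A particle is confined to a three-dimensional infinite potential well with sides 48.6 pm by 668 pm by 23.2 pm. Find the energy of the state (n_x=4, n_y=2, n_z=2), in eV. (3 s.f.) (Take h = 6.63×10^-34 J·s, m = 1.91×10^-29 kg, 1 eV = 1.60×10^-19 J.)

For a 3D rectangular well E = (h²/8m)·Σ n_i²/L_i² = (6.63×10^-34)²/(8·1.91×10^-29) · [4²/(48.6 pm)² + 2²/(668 pm)² + 2²/(23.2 pm)²].
Evaluating gives E = 4.089×10^-17 J = 256 eV.

E = 256 eV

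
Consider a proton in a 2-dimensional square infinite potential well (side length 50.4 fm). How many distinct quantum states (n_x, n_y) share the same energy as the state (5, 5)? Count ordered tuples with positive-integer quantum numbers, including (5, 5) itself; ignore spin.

degeneracy = 3

The level has n_x² + n_y² = 50. The ordered positive-integer solutions are (1, 7), (5, 5), (7, 1).
That gives 3 states.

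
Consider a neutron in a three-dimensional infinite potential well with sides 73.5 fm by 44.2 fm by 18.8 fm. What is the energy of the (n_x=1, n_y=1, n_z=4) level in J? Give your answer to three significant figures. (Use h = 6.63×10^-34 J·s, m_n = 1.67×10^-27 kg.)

E = 1.51×10^-12 J

For a 3D rectangular well E = (h²/8m_n)·Σ n_i²/L_i² = (6.63×10^-34)²/(8·1.67×10^-27) · [1²/(73.5 fm)² + 1²/(44.2 fm)² + 4²/(18.8 fm)²].
Evaluating gives E = 1.51×10^-12 J.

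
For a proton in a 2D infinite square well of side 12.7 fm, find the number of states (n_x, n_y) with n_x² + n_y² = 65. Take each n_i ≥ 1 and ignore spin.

The level has n_x² + n_y² = 65. The ordered positive-integer solutions are (1, 8), (4, 7), (7, 4), (8, 1).
That gives 4 states.

degeneracy = 4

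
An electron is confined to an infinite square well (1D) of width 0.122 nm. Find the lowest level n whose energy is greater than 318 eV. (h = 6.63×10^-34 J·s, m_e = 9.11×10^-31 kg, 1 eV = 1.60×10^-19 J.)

E_1 = h²/(8m_eL²) = 4.052×10^-18 J = 25.32 eV.
Need n² > 318/25.32 = 12.56, i.e. n > 3.544.
The smallest integer satisfying this is n = 4.

n = 4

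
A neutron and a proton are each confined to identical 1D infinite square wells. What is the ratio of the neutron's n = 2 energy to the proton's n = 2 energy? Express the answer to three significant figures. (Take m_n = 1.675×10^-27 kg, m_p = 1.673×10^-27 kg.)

E_n ∝ 1/m at fixed n and L, so the ratio is m_p/m_n = 1.673×10^-27/1.675×10^-27 = 0.999.

0.999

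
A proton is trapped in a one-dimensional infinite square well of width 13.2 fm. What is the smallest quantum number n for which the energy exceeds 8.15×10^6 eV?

E_1 = h²/(8m_pL²) = 1.883×10^-13 J = 1.175×10^6 eV.
Need n² > 8.15×10^6/1.175×10^6 = 6.936, i.e. n > 2.634.
The smallest integer satisfying this is n = 3.

n = 3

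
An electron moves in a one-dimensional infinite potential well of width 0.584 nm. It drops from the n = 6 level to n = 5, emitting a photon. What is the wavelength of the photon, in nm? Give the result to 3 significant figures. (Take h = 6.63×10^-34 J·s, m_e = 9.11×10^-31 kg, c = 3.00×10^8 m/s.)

λ = 102 nm

E_1 = h²/(8m_eL²) = 1.768×10^-19 J, so ΔE = (6² − 5²)E_1 = 1.945×10^-18 J.
λ = hc/ΔE = (6.63×10^-34·3.00×10^8)/1.945×10^-18 = 1.02×10^-7 m = 102 nm.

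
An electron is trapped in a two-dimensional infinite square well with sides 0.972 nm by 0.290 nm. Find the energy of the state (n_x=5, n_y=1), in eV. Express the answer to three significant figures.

E = 14.4 eV

For a 2D rectangular well E = (h²/8m_e)·Σ n_i²/L_i² = (6.626×10^-34)²/(8·9.109×10^-31) · [5²/(0.972 nm)² + 1²/(0.290 nm)²].
Evaluating gives E = 2.311×10^-18 J = 14.4 eV.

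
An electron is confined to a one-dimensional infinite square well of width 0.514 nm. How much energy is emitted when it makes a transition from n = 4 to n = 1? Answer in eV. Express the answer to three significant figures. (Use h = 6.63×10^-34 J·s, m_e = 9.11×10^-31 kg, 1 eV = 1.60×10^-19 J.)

E_1 = h²/(8m_eL²) = 2.283×10^-19 J.
|ΔE| = |4² − 1²|·E_1 = 15·2.283×10^-19 J = 3.425×10^-18 J = 21.4 eV.

|ΔE| = 21.4 eV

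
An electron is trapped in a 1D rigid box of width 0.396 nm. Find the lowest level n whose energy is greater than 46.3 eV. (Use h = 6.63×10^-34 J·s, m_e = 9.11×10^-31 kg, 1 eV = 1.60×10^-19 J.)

E_1 = h²/(8m_eL²) = 3.846×10^-19 J = 2.404 eV.
Need n² > 46.3/2.404 = 19.26, i.e. n > 4.389.
The smallest integer satisfying this is n = 5.

n = 5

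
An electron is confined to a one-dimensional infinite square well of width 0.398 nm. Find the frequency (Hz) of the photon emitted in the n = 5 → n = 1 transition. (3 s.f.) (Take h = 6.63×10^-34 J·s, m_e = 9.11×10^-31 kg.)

f = 1.38×10^16 Hz

E_1 = h²/(8m_eL²) = 3.808×10^-19 J and ΔE = (5² − 1²)E_1 = 9.139×10^-18 J.
f = ΔE/h = 9.139×10^-18/6.63×10^-34 = 1.38×10^16 Hz.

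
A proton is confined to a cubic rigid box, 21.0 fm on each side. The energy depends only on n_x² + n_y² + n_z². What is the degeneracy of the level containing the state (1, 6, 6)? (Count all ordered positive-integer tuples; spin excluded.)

degeneracy = 3

The level has n_x² + n_y² + n_z² = 73. The ordered positive-integer solutions are (1, 6, 6), (6, 1, 6), (6, 6, 1).
That gives 3 states.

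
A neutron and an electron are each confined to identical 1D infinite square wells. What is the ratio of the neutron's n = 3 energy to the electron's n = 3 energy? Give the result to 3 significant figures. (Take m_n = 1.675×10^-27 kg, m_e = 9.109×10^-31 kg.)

5.44×10^-4

E_n ∝ 1/m at fixed n and L, so the ratio is m_e/m_n = 9.109×10^-31/1.675×10^-27 = 5.44×10^-4.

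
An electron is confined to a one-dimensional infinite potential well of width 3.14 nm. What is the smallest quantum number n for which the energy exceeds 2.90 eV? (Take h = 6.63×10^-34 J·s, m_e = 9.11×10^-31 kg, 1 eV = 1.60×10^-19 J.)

n = 9

E_1 = h²/(8m_eL²) = 6.117×10^-21 J = 0.03823 eV.
Need n² > 2.90/0.03823 = 75.86, i.e. n > 8.710.
The smallest integer satisfying this is n = 9.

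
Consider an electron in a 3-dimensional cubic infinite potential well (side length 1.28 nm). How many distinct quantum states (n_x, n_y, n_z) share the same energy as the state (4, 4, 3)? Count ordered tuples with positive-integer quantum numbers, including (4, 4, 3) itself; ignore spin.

The level has n_x² + n_y² + n_z² = 41. The ordered positive-integer solutions are (1, 2, 6), (1, 6, 2), (2, 1, 6), (2, 6, 1), (3, 4, 4), (4, 3, 4), (4, 4, 3), (6, 1, 2), (6, 2, 1).
That gives 9 states.

degeneracy = 9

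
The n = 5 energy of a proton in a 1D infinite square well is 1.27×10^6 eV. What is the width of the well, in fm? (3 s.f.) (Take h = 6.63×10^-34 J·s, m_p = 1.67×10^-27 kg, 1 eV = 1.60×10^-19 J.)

From E_n = n²h²/(8m_pL²), L = n·h/√(8m_pE_n).
E_5 = 1.27×10^6 eV = 2.032×10^-13 J, so L = 5·6.63×10^-34/√(8·1.67×10^-27·2.032×10^-13) = 6.36×10^-14 m = 63.6 fm.

L = 63.6 fm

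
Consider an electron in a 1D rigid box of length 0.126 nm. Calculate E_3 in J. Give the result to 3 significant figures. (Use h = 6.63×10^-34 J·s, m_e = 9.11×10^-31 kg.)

For an infinite well E_n = n²h²/(8m_eL²), so E_1 = h²/(8m_eL²) = (6.63×10^-34)²/(8·9.11×10^-31·(1.26×10^-10 m)²) = 3.799×10^-18 J.
Then E_3 = 3²·E_1 = 9·3.799×10^-18 J = 3.42×10^-17 J.

E_3 = 3.42×10^-17 J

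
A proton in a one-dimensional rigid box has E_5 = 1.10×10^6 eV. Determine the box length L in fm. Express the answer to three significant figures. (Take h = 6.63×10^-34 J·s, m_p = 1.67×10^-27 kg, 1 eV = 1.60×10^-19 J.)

L = 68.4 fm

From E_n = n²h²/(8m_pL²), L = n·h/√(8m_pE_n).
E_5 = 1.10×10^6 eV = 1.760×10^-13 J, so L = 5·6.63×10^-34/√(8·1.67×10^-27·1.760×10^-13) = 6.84×10^-14 m = 68.4 fm.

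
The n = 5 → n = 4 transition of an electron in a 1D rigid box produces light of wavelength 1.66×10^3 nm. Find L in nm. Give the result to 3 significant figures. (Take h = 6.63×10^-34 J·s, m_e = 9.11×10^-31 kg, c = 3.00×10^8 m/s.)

The photon carries ΔE = hc/λ = 6.63×10^-34·3.00×10^8/1.66×10^-6 m = 1.198×10^-19 J.
Since ΔE = (5² − 4²)E_1, E_1 = 1.331×10^-20 J, and L = h/√(8m_eE_1) = 2.13×10^-9 m = 2.13 nm.

L = 2.13 nm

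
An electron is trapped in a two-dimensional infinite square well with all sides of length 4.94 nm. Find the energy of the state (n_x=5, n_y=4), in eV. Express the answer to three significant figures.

For a 2D rectangular well E = (h²/8m_e)·Σ n_i²/L_i² = (6.626×10^-34)²/(8·9.109×10^-31) · [5²/(4.94 nm)² + 4²/(4.94 nm)²].
Evaluating gives E = 1.012×10^-19 J = 0.632 eV.

E = 0.632 eV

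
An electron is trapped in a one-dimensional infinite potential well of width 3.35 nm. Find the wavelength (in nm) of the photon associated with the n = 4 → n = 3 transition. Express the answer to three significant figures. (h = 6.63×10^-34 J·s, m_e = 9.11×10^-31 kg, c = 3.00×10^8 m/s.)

E_1 = h²/(8m_eL²) = 5.374×10^-21 J, so ΔE = (4² − 3²)E_1 = 3.762×10^-20 J.
λ = hc/ΔE = (6.63×10^-34·3.00×10^8)/3.762×10^-20 = 5.29×10^-6 m = 5.29×10^3 nm.

λ = 5.29×10^3 nm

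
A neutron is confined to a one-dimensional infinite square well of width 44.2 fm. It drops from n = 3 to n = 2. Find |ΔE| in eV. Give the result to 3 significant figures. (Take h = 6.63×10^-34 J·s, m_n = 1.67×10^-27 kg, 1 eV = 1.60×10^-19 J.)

E_1 = h²/(8m_nL²) = 1.684×10^-14 J.
|ΔE| = |3² − 2²|·E_1 = 5·1.684×10^-14 J = 8.420×10^-14 J = 5.26×10^5 eV.

|ΔE| = 5.26×10^5 eV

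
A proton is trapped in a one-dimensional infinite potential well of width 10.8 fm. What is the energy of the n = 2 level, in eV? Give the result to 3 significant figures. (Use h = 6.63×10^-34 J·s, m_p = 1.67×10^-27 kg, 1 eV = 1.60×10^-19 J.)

For an infinite well E_n = n²h²/(8m_pL²), so E_1 = h²/(8m_pL²) = (6.63×10^-34)²/(8·1.67×10^-27·(1.08×10^-14 m)²) = 2.821×10^-13 J.
Then E_2 = 2²·E_1 = 4·2.821×10^-13 J = 1.128×10^-12 J.
Converting, E_2 = 1.128×10^-12 J / (1.60×10^-19 J/eV) = 7.05×10^6 eV.

E_2 = 7.05×10^6 eV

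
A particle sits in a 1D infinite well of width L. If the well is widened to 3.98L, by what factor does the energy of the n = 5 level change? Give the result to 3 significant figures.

E_n ∝ 1/L², so the energy scales by 1/3.98² = 0.0631.

0.0631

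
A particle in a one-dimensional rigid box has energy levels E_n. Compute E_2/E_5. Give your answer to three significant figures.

E_n ∝ n², so E_2/E_5 = 2²/5² = 4/25 = 0.160.

0.160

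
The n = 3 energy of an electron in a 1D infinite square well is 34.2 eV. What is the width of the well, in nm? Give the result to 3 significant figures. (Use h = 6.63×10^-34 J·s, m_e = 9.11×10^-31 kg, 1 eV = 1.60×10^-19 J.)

From E_n = n²h²/(8m_eL²), L = n·h/√(8m_eE_n).
E_3 = 34.2 eV = 5.472×10^-18 J, so L = 3·6.63×10^-34/√(8·9.11×10^-31·5.472×10^-18) = 3.15×10^-10 m = 0.315 nm.

L = 0.315 nm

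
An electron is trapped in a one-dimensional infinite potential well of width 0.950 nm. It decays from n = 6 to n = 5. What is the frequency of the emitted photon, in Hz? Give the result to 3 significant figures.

E_1 = h²/(8m_eL²) = 6.676×10^-20 J and ΔE = (6² − 5²)E_1 = 7.344×10^-19 J.
f = ΔE/h = 7.344×10^-19/6.626×10^-34 = 1.11×10^15 Hz.

f = 1.11×10^15 Hz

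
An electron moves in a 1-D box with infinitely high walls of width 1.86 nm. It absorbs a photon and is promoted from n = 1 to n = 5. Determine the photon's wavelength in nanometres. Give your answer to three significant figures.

λ = 475 nm

E_1 = h²/(8m_eL²) = 1.741×10^-20 J, so ΔE = (5² − 1²)E_1 = 4.178×10^-19 J.
λ = hc/ΔE = (6.626×10^-34·2.998×10^8)/4.178×10^-19 = 4.75×10^-7 m = 475 nm.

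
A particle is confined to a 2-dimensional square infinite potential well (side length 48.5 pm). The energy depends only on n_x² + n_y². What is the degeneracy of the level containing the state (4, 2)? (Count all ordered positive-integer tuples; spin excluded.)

degeneracy = 2

The level has n_x² + n_y² = 20. The ordered positive-integer solutions are (2, 4), (4, 2).
That gives 2 states.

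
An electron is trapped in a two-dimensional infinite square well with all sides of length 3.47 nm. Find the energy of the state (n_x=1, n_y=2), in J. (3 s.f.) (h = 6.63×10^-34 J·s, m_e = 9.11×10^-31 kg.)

E = 2.50×10^-20 J

For a 2D rectangular well E = (h²/8m_e)·Σ n_i²/L_i² = (6.63×10^-34)²/(8·9.11×10^-31) · [1²/(3.47 nm)² + 2²/(3.47 nm)²].
Evaluating gives E = 2.50×10^-20 J.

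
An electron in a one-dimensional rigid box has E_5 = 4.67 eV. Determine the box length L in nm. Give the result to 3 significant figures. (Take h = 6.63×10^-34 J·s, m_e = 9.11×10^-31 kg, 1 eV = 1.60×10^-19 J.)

L = 1.42 nm

From E_n = n²h²/(8m_eL²), L = n·h/√(8m_eE_n).
E_5 = 4.67 eV = 7.472×10^-19 J, so L = 5·6.63×10^-34/√(8·9.11×10^-31·7.472×10^-19) = 1.42×10^-9 m = 1.42 nm.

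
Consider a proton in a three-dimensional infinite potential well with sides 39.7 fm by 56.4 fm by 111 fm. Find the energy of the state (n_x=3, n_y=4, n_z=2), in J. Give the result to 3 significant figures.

For a 3D rectangular well E = (h²/8m_p)·Σ n_i²/L_i² = (6.626×10^-34)²/(8·1.673×10^-27) · [3²/(39.7 fm)² + 4²/(56.4 fm)² + 2²/(111 fm)²].
Evaluating gives E = 3.63×10^-13 J.

E = 3.63×10^-13 J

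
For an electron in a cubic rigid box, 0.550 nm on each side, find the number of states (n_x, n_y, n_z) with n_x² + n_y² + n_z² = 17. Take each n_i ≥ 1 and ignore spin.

The level has n_x² + n_y² + n_z² = 17. The ordered positive-integer solutions are (2, 2, 3), (2, 3, 2), (3, 2, 2).
That gives 3 states.

degeneracy = 3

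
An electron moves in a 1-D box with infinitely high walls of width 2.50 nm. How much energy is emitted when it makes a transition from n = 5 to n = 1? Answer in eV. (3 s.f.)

|ΔE| = 1.44 eV

E_1 = h²/(8m_eL²) = 9.640×10^-21 J.
|ΔE| = |5² − 1²|·E_1 = 24·9.640×10^-21 J = 2.314×10^-19 J = 1.44 eV.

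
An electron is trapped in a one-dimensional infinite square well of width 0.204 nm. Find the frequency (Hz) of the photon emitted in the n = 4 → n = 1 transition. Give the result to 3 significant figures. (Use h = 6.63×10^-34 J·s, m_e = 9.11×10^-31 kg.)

E_1 = h²/(8m_eL²) = 1.449×10^-18 J and ΔE = (4² − 1²)E_1 = 2.174×10^-17 J.
f = ΔE/h = 2.174×10^-17/6.63×10^-34 = 3.28×10^16 Hz.

f = 3.28×10^16 Hz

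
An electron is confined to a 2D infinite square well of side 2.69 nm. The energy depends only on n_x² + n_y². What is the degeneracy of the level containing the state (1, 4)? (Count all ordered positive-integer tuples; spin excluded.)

degeneracy = 2

The level has n_x² + n_y² = 17. The ordered positive-integer solutions are (1, 4), (4, 1).
That gives 2 states.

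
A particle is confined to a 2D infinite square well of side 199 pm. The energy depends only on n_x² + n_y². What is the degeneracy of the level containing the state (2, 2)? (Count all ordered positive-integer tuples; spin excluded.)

The level has n_x² + n_y² = 8. The ordered positive-integer solutions are (2, 2).
That gives 1 state.

degeneracy = 1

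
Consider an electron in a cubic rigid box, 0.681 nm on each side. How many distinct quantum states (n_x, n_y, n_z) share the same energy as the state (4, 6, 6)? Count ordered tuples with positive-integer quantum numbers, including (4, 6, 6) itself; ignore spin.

degeneracy = 3

The level has n_x² + n_y² + n_z² = 88. The ordered positive-integer solutions are (4, 6, 6), (6, 4, 6), (6, 6, 4).
That gives 3 states.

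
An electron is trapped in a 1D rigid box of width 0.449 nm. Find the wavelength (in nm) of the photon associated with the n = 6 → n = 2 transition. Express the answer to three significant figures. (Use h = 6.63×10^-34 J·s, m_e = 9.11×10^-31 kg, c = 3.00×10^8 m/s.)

λ = 20.8 nm

E_1 = h²/(8m_eL²) = 2.992×10^-19 J, so ΔE = (6² − 2²)E_1 = 9.574×10^-18 J.
λ = hc/ΔE = (6.63×10^-34·3.00×10^8)/9.574×10^-18 = 2.08×10^-8 m = 20.8 nm.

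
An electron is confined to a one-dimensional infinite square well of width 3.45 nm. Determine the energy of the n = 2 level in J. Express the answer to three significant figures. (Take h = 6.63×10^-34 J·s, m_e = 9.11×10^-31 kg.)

E_2 = 2.03×10^-20 J

For an infinite well E_n = n²h²/(8m_eL²), so E_1 = h²/(8m_eL²) = (6.63×10^-34)²/(8·9.11×10^-31·(3.45×10^-9 m)²) = 5.067×10^-21 J.
Then E_2 = 2²·E_1 = 4·5.067×10^-21 J = 2.03×10^-20 J.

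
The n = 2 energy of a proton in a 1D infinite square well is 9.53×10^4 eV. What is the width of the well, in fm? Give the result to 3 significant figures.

L = 92.7 fm

From E_n = n²h²/(8m_pL²), L = n·h/√(8m_pE_n).
E_2 = 9.53×10^4 eV = 1.527×10^-14 J, so L = 2·6.626×10^-34/√(8·1.673×10^-27·1.527×10^-14) = 9.27×10^-14 m = 92.7 fm.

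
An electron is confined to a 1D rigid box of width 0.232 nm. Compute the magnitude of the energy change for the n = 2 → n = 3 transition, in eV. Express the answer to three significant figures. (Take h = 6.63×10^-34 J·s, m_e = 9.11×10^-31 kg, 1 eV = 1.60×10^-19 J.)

|ΔE| = 35.0 eV

E_1 = h²/(8m_eL²) = 1.121×10^-18 J.
|ΔE| = |2² − 3²|·E_1 = 5·1.121×10^-18 J = 5.605×10^-18 J = 35.0 eV.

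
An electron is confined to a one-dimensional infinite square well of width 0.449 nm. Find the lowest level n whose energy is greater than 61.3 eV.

E_1 = h²/(8m_eL²) = 2.988×10^-19 J = 1.865 eV.
Need n² > 61.3/1.865 = 32.87, i.e. n > 5.733.
The smallest integer satisfying this is n = 6.

n = 6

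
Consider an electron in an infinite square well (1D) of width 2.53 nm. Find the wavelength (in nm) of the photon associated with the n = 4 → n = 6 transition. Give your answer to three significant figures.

λ = 1.06×10^3 nm

E_1 = h²/(8m_eL²) = 9.412×10^-21 J, so ΔE = (6² − 4²)E_1 = 1.882×10^-19 J.
λ = hc/ΔE = (6.626×10^-34·2.998×10^8)/1.882×10^-19 = 1.06×10^-6 m = 1.06×10^3 nm.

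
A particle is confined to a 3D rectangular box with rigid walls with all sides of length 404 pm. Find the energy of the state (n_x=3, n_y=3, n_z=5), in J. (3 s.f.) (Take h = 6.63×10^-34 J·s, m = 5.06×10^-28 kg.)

For a 3D rectangular well E = (h²/8m)·Σ n_i²/L_i² = (6.63×10^-34)²/(8·5.06×10^-28) · [3²/(404 pm)² + 3²/(404 pm)² + 5²/(404 pm)²].
Evaluating gives E = 2.86×10^-20 J.

E = 2.86×10^-20 J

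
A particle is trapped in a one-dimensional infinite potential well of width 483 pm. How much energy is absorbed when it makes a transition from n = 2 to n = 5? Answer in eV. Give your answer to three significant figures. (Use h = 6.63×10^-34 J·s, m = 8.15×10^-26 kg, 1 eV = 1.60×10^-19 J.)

E_1 = h²/(8mL²) = 2.890×10^-24 J.
|ΔE| = |2² − 5²|·E_1 = 21·2.890×10^-24 J = 6.069×10^-23 J = 3.79×10^-4 eV.

|ΔE| = 3.79×10^-4 eV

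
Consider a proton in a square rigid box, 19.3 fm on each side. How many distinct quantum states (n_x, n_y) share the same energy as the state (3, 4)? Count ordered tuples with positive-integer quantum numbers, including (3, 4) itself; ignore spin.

The level has n_x² + n_y² = 25. The ordered positive-integer solutions are (3, 4), (4, 3).
That gives 2 states.

degeneracy = 2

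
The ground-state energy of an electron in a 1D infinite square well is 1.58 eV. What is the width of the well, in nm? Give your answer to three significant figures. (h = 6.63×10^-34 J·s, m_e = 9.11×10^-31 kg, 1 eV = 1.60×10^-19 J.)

L = 0.488 nm

From E_n = n²h²/(8m_eL²), L = n·h/√(8m_eE_n).
E_1 = 1.58 eV = 2.528×10^-19 J, so L = 1·6.63×10^-34/√(8·9.11×10^-31·2.528×10^-19) = 4.88×10^-10 m = 0.488 nm.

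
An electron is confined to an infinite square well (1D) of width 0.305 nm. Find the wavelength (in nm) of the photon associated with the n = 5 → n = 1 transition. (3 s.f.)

E_1 = h²/(8m_eL²) = 6.477×10^-19 J, so ΔE = (5² − 1²)E_1 = 1.554×10^-17 J.
λ = hc/ΔE = (6.626×10^-34·2.998×10^8)/1.554×10^-17 = 1.28×10^-8 m = 12.8 nm.

λ = 12.8 nm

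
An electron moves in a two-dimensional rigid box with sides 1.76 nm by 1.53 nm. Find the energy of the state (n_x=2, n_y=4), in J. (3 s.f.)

For a 2D rectangular well E = (h²/8m_e)·Σ n_i²/L_i² = (6.626×10^-34)²/(8·9.109×10^-31) · [2²/(1.76 nm)² + 4²/(1.53 nm)²].
Evaluating gives E = 4.90×10^-19 J.

E = 4.90×10^-19 J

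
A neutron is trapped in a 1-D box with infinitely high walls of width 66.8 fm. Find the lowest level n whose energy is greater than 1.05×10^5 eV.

n = 2

E_1 = h²/(8m_nL²) = 7.343×10^-15 J = 4.584×10^4 eV.
Need n² > 1.05×10^5/4.584×10^4 = 2.291, i.e. n > 1.514.
The smallest integer satisfying this is n = 2.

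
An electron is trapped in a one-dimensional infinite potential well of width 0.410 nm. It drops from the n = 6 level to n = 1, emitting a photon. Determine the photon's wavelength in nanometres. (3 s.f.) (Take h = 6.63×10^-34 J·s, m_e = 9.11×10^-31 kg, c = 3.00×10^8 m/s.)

E_1 = h²/(8m_eL²) = 3.588×10^-19 J, so ΔE = (6² − 1²)E_1 = 1.256×10^-17 J.
λ = hc/ΔE = (6.63×10^-34·3.00×10^8)/1.256×10^-17 = 1.58×10^-8 m = 15.8 nm.

λ = 15.8 nm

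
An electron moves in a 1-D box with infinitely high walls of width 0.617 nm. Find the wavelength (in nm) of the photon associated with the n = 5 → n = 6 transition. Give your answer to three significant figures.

λ = 114 nm

E_1 = h²/(8m_eL²) = 1.583×10^-19 J, so ΔE = (6² − 5²)E_1 = 1.741×10^-18 J.
λ = hc/ΔE = (6.626×10^-34·2.998×10^8)/1.741×10^-18 = 1.14×10^-7 m = 114 nm.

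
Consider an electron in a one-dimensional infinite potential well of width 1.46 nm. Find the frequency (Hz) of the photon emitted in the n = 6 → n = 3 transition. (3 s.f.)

f = 1.15×10^15 Hz

E_1 = h²/(8m_eL²) = 2.826×10^-20 J and ΔE = (6² − 3²)E_1 = 7.630×10^-19 J.
f = ΔE/h = 7.630×10^-19/6.626×10^-34 = 1.15×10^15 Hz.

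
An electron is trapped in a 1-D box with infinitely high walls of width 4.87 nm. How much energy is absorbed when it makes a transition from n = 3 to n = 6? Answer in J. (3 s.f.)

E_1 = h²/(8m_eL²) = 2.540×10^-21 J.
|ΔE| = |3² − 6²|·E_1 = 27·2.540×10^-21 J = 6.86×10^-20 J.

|ΔE| = 6.86×10^-20 J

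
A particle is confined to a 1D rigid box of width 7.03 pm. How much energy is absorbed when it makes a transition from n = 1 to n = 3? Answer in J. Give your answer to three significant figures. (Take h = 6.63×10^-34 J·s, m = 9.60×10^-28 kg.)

E_1 = h²/(8mL²) = 1.158×10^-18 J.
|ΔE| = |1² − 3²|·E_1 = 8·1.158×10^-18 J = 9.26×10^-18 J.

|ΔE| = 9.26×10^-18 J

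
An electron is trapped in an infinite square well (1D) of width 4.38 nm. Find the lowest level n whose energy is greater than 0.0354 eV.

E_1 = h²/(8m_eL²) = 3.140×10^-21 J = 0.01960 eV.
Need n² > 0.0354/0.01960 = 1.806, i.e. n > 1.344.
The smallest integer satisfying this is n = 2.

n = 2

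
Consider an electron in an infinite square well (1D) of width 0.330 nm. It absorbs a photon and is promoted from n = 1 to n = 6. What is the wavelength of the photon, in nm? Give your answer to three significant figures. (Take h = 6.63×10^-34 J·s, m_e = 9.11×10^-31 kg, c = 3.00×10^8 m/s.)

E_1 = h²/(8m_eL²) = 5.538×10^-19 J, so ΔE = (6² − 1²)E_1 = 1.938×10^-17 J.
λ = hc/ΔE = (6.63×10^-34·3.00×10^8)/1.938×10^-17 = 1.03×10^-8 m = 10.3 nm.

λ = 10.3 nm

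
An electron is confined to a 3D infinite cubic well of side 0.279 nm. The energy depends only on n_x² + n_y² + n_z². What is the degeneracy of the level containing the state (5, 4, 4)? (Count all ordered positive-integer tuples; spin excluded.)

degeneracy = 6

The level has n_x² + n_y² + n_z² = 57. The ordered positive-integer solutions are (2, 2, 7), (2, 7, 2), (4, 4, 5), (4, 5, 4), (5, 4, 4), (7, 2, 2).
That gives 6 states.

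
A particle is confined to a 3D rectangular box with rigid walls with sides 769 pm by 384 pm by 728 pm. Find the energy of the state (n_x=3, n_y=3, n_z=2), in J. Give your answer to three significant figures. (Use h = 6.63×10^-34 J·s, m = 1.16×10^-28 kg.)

E = 3.97×10^-20 J

For a 3D rectangular well E = (h²/8m)·Σ n_i²/L_i² = (6.63×10^-34)²/(8·1.16×10^-28) · [3²/(769 pm)² + 3²/(384 pm)² + 2²/(728 pm)²].
Evaluating gives E = 3.97×10^-20 J.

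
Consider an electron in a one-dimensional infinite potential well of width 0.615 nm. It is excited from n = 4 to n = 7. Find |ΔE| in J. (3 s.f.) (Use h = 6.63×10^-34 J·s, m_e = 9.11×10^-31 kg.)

E_1 = h²/(8m_eL²) = 1.595×10^-19 J.
|ΔE| = |4² − 7²|·E_1 = 33·1.595×10^-19 J = 5.26×10^-18 J.

|ΔE| = 5.26×10^-18 J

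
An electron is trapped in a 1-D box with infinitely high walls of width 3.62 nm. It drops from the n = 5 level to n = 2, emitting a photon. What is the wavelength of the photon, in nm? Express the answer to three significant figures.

E_1 = h²/(8m_eL²) = 4.598×10^-21 J, so ΔE = (5² − 2²)E_1 = 9.656×10^-20 J.
λ = hc/ΔE = (6.626×10^-34·2.998×10^8)/9.656×10^-20 = 2.06×10^-6 m = 2.06×10^3 nm.

λ = 2.06×10^3 nm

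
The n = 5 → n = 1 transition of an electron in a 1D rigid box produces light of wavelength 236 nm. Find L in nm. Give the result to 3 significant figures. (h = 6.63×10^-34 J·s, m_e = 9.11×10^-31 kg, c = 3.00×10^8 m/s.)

The photon carries ΔE = hc/λ = 6.63×10^-34·3.00×10^8/2.36×10^-7 m = 8.428×10^-19 J.
Since ΔE = (5² − 1²)E_1, E_1 = 3.512×10^-20 J, and L = h/√(8m_eE_1) = 1.31×10^-9 m = 1.31 nm.

L = 1.31 nm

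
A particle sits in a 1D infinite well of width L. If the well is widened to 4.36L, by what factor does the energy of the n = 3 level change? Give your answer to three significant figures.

0.0526

E_n ∝ 1/L², so the energy scales by 1/4.36² = 0.0526.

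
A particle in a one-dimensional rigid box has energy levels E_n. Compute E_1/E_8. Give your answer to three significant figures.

E_n ∝ n², so E_1/E_8 = 1²/8² = 1/64 = 0.0156.

0.0156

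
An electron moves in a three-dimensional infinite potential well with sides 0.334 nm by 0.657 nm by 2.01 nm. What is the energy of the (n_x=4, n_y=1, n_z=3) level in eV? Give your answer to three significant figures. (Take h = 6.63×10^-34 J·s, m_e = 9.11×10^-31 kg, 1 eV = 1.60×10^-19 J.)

For a 3D rectangular well E = (h²/8m_e)·Σ n_i²/L_i² = (6.63×10^-34)²/(8·9.11×10^-31) · [4²/(0.334 nm)² + 1²/(0.657 nm)² + 3²/(2.01 nm)²].
Evaluating gives E = 8.925×10^-18 J = 55.8 eV.

E = 55.8 eV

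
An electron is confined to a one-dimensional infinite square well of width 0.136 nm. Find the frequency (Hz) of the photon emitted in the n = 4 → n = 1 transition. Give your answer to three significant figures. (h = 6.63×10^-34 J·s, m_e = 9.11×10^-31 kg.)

f = 7.38×10^16 Hz

E_1 = h²/(8m_eL²) = 3.261×10^-18 J and ΔE = (4² − 1²)E_1 = 4.891×10^-17 J.
f = ΔE/h = 4.891×10^-17/6.63×10^-34 = 7.38×10^16 Hz.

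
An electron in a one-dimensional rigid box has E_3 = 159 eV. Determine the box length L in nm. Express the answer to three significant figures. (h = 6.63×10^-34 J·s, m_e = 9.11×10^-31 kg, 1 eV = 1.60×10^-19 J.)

L = 0.146 nm

From E_n = n²h²/(8m_eL²), L = n·h/√(8m_eE_n).
E_3 = 159 eV = 2.544×10^-17 J, so L = 3·6.63×10^-34/√(8·9.11×10^-31·2.544×10^-17) = 1.46×10^-10 m = 0.146 nm.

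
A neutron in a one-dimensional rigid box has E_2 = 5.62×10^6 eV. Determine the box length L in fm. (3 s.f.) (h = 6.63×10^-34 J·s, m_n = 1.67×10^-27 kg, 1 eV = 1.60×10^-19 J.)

L = 12.1 fm

From E_n = n²h²/(8m_nL²), L = n·h/√(8m_nE_n).
E_2 = 5.62×10^6 eV = 8.992×10^-13 J, so L = 2·6.63×10^-34/√(8·1.67×10^-27·8.992×10^-13) = 1.21×10^-14 m = 12.1 fm.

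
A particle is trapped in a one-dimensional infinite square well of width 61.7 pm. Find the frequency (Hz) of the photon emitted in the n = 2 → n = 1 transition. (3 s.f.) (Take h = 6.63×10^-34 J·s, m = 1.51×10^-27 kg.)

E_1 = h²/(8mL²) = 9.559×10^-21 J and ΔE = (2² − 1²)E_1 = 2.868×10^-20 J.
f = ΔE/h = 2.868×10^-20/6.63×10^-34 = 4.33×10^13 Hz.

f = 4.33×10^13 Hz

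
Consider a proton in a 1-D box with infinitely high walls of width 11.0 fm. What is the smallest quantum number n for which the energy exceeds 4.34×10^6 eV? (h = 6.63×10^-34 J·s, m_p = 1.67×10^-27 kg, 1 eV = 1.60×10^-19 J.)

E_1 = h²/(8m_pL²) = 2.719×10^-13 J = 1.699×10^6 eV.
Need n² > 4.34×10^6/1.699×10^6 = 2.554, i.e. n > 1.598.
The smallest integer satisfying this is n = 2.

n = 2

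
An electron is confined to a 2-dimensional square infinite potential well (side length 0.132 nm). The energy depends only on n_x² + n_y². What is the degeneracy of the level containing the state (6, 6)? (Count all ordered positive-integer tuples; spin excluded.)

degeneracy = 1

The level has n_x² + n_y² = 72. The ordered positive-integer solutions are (6, 6).
That gives 1 state.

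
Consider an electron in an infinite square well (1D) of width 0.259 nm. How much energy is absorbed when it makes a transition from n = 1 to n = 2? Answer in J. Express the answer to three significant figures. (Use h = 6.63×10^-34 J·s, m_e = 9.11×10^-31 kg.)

E_1 = h²/(8m_eL²) = 8.991×10^-19 J.
|ΔE| = |1² − 2²|·E_1 = 3·8.991×10^-19 J = 2.70×10^-18 J.

|ΔE| = 2.70×10^-18 J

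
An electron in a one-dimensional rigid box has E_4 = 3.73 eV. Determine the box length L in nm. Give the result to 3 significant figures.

From E_n = n²h²/(8m_eL²), L = n·h/√(8m_eE_n).
E_4 = 3.73 eV = 5.975×10^-19 J, so L = 4·6.626×10^-34/√(8·9.109×10^-31·5.975×10^-19) = 1.27×10^-9 m = 1.27 nm.

L = 1.27 nm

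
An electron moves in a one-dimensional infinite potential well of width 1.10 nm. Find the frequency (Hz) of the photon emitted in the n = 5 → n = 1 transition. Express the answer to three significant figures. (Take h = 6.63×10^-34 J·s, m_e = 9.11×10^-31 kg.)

f = 1.80×10^15 Hz

E_1 = h²/(8m_eL²) = 4.985×10^-20 J and ΔE = (5² − 1²)E_1 = 1.196×10^-18 J.
f = ΔE/h = 1.196×10^-18/6.63×10^-34 = 1.80×10^15 Hz.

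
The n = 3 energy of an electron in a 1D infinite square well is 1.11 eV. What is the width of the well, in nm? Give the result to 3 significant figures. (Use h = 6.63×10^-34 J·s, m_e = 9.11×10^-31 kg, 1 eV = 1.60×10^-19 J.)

L = 1.75 nm

From E_n = n²h²/(8m_eL²), L = n·h/√(8m_eE_n).
E_3 = 1.11 eV = 1.776×10^-19 J, so L = 3·6.63×10^-34/√(8·9.11×10^-31·1.776×10^-19) = 1.75×10^-9 m = 1.75 nm.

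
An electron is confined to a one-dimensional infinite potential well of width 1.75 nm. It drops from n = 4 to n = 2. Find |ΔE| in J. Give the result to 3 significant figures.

E_1 = h²/(8m_eL²) = 1.967×10^-20 J.
|ΔE| = |4² − 2²|·E_1 = 12·1.967×10^-20 J = 2.36×10^-19 J.

|ΔE| = 2.36×10^-19 J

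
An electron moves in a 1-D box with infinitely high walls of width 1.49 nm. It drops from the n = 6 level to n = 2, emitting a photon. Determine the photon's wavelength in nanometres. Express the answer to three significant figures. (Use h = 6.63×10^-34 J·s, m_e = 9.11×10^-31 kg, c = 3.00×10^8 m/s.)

λ = 229 nm

E_1 = h²/(8m_eL²) = 2.717×10^-20 J, so ΔE = (6² − 2²)E_1 = 8.694×10^-19 J.
λ = hc/ΔE = (6.63×10^-34·3.00×10^8)/8.694×10^-19 = 2.29×10^-7 m = 229 nm.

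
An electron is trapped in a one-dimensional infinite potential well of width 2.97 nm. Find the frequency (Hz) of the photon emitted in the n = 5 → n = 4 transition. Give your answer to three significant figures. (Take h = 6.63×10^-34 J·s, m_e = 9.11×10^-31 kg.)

f = 9.28×10^13 Hz

E_1 = h²/(8m_eL²) = 6.838×10^-21 J and ΔE = (5² − 4²)E_1 = 6.154×10^-20 J.
f = ΔE/h = 6.154×10^-20/6.63×10^-34 = 9.28×10^13 Hz.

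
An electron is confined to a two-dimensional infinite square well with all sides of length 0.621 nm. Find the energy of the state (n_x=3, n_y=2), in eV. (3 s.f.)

E = 12.7 eV

For a 2D rectangular well E = (h²/8m_e)·Σ n_i²/L_i² = (6.626×10^-34)²/(8·9.109×10^-31) · [3²/(0.621 nm)² + 2²/(0.621 nm)²].
Evaluating gives E = 2.031×10^-18 J = 12.7 eV.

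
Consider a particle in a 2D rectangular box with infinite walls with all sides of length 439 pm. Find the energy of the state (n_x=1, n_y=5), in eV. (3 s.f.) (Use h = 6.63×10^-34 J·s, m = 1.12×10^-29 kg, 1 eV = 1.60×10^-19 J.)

For a 2D rectangular well E = (h²/8m)·Σ n_i²/L_i² = (6.63×10^-34)²/(8·1.12×10^-29) · [1²/(439 pm)² + 5²/(439 pm)²].
Evaluating gives E = 6.619×10^-19 J = 4.14 eV.

E = 4.14 eV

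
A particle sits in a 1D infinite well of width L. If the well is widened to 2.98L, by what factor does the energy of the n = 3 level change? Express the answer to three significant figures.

0.113

E_n ∝ 1/L², so the energy scales by 1/2.98² = 0.113.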